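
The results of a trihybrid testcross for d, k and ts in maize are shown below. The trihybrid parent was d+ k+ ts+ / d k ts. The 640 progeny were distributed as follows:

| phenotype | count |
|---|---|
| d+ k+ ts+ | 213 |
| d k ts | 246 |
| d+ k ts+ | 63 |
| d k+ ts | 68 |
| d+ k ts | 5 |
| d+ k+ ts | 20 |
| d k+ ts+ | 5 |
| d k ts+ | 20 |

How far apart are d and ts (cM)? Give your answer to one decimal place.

The two rarest classes, d k+ ts+ and d+ k ts, are the double crossovers. Comparing them with the parentals, only the d allele has switched, so d is the middle locus and the order is ts – d – k.
Crossovers in the ts–d interval produce the single-crossover classes d+ k+ ts and d k ts+ (20 + 20 = 40) plus the double crossovers (10).
RF(ts–d) = (40 + 10) / 640 = 50/640 = 0.0781 → 7.8 cM.

7.8 cM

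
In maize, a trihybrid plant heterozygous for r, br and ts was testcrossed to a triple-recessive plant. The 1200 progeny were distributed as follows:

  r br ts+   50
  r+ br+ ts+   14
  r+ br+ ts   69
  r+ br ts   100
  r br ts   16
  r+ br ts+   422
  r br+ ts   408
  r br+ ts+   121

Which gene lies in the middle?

br

The two most frequent reciprocal classes, r br+ ts and r+ br ts+, are the parental types, so the F1 was r br+ ts / r+ br ts+.
The two rarest classes, r br ts and r+ br+ ts+, are the double crossovers. Comparing them with the parentals, only the br allele has switched, so br is the middle locus and the order is ts – br – r.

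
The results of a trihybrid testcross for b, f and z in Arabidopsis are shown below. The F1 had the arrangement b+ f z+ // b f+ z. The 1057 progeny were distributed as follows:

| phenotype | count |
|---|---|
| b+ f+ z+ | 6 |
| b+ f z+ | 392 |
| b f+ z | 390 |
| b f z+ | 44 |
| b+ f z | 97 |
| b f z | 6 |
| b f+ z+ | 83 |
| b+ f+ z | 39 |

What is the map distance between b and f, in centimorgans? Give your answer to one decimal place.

9.0 centimorgans

The two rarest classes, b+ f+ z+ and b f z, are the double crossovers. Comparing them with the parentals, only the f allele has switched, so f is the middle locus and the order is b – f – z.
Crossovers in the b–f interval produce the single-crossover classes b f z+ and b+ f+ z (44 + 39 = 83) plus the double crossovers (12).
RF(b–f) = (83 + 12) / 1057 = 95/1057 = 0.0899 → 9.0 centimorgans.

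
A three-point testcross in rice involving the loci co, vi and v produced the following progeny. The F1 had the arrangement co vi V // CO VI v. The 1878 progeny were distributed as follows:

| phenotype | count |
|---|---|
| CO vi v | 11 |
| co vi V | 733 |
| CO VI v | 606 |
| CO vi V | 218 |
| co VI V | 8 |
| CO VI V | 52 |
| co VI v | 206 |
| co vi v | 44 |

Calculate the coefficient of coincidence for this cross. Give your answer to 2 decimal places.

0.70

The two rarest classes, co VI V and CO vi v, are the double crossovers. Comparing them with the parentals, only the vi allele has switched, so vi is the middle locus and the order is co – vi – v.
co–vi: (424 + 19)/1878 = 0.2359; vi–v: (96 + 19)/1878 = 0.0612.
Expected DCO frequency = 0.2359 × 0.0612 ≈ 0.01444; observed = 19/1878 ≈ 0.01012.
Coefficient of coincidence = 0.01012/0.01444 ≈ 0.70.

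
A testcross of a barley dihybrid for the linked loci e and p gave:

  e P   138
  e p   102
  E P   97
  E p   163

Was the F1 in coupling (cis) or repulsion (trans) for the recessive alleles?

trans

The two most frequent classes are E p (163) and e P (138); these are the parental (non-recombinant) types.
So the F1 carried E p on one chromosome and e P on the other — the recessive alleles are on opposite chromosomes (trans / repulsion).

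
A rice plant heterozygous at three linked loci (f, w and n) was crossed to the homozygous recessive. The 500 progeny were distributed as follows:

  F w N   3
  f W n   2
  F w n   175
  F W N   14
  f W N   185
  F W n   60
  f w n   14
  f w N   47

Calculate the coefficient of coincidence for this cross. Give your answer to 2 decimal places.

The two most frequent reciprocal classes, f W N and F w n, are the parental types, so the F1 was f W N / F w n.
The two rarest classes, f W n and F w N, are the double crossovers. Comparing them with the parentals, only the n allele has switched, so n is the middle locus and the order is w – n – f.
w–n: (107 + 5)/500 = 0.2240; n–f: (28 + 5)/500 = 0.0660.
Expected DCO frequency = 0.2240 × 0.0660 ≈ 0.01478; observed = 5/500 ≈ 0.01000.
Coefficient of coincidence = 0.01000/0.01478 ≈ 0.68.

0.68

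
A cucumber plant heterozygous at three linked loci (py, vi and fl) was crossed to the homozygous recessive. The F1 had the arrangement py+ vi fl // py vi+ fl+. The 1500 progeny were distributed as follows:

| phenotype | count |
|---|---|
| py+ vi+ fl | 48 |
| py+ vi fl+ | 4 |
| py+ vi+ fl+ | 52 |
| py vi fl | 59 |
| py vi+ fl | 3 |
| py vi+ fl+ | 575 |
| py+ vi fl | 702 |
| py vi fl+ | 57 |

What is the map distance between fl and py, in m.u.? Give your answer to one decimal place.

7.9 m.u.

The two rarest classes, py+ vi fl+ and py vi+ fl, are the double crossovers. Comparing them with the parentals, only the fl allele has switched, so fl is the middle locus and the order is py – fl – vi.
Crossovers in the py–fl interval produce the single-crossover classes py vi fl and py+ vi+ fl+ (59 + 52 = 111) plus the double crossovers (7).
RF(py–fl) = (111 + 7) / 1500 = 118/1500 = 0.0787 → 7.9 m.u.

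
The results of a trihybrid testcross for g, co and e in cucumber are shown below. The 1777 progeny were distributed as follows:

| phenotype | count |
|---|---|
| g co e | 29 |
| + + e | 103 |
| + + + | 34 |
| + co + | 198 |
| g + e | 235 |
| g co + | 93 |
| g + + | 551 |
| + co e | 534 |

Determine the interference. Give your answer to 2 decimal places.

The two most frequent reciprocal classes, g + + and + co e, are the parental types, so the F1 was g + + / + co e.
The two rarest classes, + + + and g co e, are the double crossovers. Comparing them with the parentals, only the g allele has switched, so g is the middle locus and the order is e – g – co.
e–g: (433 + 63)/1777 = 0.2791; g–co: (196 + 63)/1777 = 0.1458.
Expected DCO frequency = 0.2791 × 0.1458 ≈ 0.04069; observed = 63/1777 ≈ 0.03545.
Coefficient of coincidence = 0.03545/0.04069 ≈ 0.87; interference = 1 − 0.87 = 0.13.

0.13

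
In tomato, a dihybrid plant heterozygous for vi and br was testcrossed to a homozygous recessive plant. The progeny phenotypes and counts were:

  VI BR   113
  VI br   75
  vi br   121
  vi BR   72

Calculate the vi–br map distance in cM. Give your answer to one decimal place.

The two most frequent classes, VI BR (113) and vi br (121), are the parental types, so the F1 was VI BR / vi br.
The recombinant classes are VI br and vi BR: 75 + 72 = 147.
Recombination frequency = 147/381 = 0.3858 ≈ 38.6%, i.e. 38.6 cM.

38.6 cM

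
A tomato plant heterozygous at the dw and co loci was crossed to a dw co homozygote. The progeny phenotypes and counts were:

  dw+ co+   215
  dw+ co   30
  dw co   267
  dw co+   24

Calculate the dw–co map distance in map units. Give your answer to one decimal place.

The two most frequent classes, dw+ co+ (215) and dw co (267), are the parental types, so the F1 was dw+ co+ / dw co.
The recombinant classes are dw+ co and dw co+: 30 + 24 = 54.
Recombination frequency = 54/536 = 0.1007 ≈ 10.1%, i.e. 10.1 map units.

10.1 map units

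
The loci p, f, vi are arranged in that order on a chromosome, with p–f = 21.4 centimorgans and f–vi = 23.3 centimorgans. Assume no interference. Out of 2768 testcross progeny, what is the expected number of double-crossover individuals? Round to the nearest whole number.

138

Map distances give recombination frequencies of 0.214 and 0.233 for the two intervals.
With no interference, expected double-crossover frequency = 0.214 × 0.233 = 0.04986.
Expected number = 0.04986 × 2768 = 138.02 ≈ 138.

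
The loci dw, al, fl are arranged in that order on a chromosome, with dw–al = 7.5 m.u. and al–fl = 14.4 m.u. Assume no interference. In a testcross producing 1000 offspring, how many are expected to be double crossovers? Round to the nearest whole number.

11

Map distances give recombination frequencies of 0.075 and 0.144 for the two intervals.
With no interference, expected double-crossover frequency = 0.075 × 0.144 = 0.01080.
Expected number = 0.01080 × 1000 = 10.80 ≈ 11.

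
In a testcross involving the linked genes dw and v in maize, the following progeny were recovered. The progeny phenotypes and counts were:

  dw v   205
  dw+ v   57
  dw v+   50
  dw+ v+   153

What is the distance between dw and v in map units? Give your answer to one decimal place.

The two most frequent classes, dw+ v+ (153) and dw v (205), are the parental types, so the F1 was dw+ v+ / dw v.
The recombinant classes are dw+ v and dw v+: 57 + 50 = 107.
Recombination frequency = 107/465 = 0.2301 ≈ 23.0%, i.e. 23.0 map units.

23.0 map units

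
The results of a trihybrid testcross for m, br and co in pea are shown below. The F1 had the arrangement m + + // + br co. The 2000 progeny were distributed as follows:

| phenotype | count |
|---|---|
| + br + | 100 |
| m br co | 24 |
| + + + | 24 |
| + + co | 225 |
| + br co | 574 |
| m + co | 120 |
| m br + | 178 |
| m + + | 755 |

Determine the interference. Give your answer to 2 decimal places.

The two rarest classes, + + + and m br co, are the double crossovers. Comparing them with the parentals, only the m allele has switched, so m is the middle locus and the order is co – m – br.
co–m: (220 + 48)/2000 = 0.1340; m–br: (403 + 48)/2000 = 0.2255.
Expected DCO frequency = 0.1340 × 0.2255 ≈ 0.03022; observed = 48/2000 ≈ 0.02400.
Coefficient of coincidence = 0.02400/0.03022 ≈ 0.79; interference = 1 − 0.79 = 0.21.

0.21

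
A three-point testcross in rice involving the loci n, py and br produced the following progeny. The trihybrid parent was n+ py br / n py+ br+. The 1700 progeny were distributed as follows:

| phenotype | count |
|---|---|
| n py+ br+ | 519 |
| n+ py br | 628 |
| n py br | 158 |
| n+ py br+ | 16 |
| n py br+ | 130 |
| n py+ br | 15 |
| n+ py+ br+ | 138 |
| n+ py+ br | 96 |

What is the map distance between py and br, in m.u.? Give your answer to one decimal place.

The two rarest classes, n+ py br+ and n py+ br, are the double crossovers. Comparing them with the parentals, only the br allele has switched, so br is the middle locus and the order is py – br – n.
Crossovers in the py–br interval produce the single-crossover classes n+ py+ br and n py br+ (96 + 130 = 226) plus the double crossovers (31).
RF(py–br) = (226 + 31) / 1700 = 257/1700 = 0.1512 → 15.1 m.u.

15.1 m.u.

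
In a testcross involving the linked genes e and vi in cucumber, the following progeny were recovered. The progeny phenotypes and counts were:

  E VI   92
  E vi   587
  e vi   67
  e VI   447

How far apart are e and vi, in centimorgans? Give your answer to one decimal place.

13.3 centimorgans

The two most frequent classes, E vi (587) and e VI (447), are the parental types, so the F1 was E vi / e VI.
The recombinant classes are E VI and e vi: 92 + 67 = 159.
Recombination frequency = 159/1193 = 0.1333 ≈ 13.3%, i.e. 13.3 centimorgans.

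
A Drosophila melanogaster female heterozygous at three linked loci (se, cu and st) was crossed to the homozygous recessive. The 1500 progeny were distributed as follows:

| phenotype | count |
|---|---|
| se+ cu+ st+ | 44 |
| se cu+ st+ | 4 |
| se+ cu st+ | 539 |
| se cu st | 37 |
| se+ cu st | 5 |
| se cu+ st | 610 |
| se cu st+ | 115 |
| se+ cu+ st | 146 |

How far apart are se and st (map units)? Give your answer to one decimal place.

18.0 map units

The two most frequent reciprocal classes, se+ cu st+ and se cu+ st, are the parental types, so the F1 was se+ cu st+ / se cu+ st.
The two rarest classes, se+ cu st and se cu+ st+, are the double crossovers. Comparing them with the parentals, only the st allele has switched, so st is the middle locus and the order is se – st – cu.
Crossovers in the se–st interval produce the single-crossover classes se cu st+ and se+ cu+ st (115 + 146 = 261) plus the double crossovers (9).
RF(se–st) = (261 + 9) / 1500 = 270/1500 = 0.1800 → 18.0 map units.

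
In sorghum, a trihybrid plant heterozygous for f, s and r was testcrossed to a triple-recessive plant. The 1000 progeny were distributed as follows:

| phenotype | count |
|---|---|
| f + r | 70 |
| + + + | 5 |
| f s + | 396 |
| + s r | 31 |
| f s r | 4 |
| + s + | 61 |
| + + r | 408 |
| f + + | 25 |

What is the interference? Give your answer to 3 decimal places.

0.011

The two most frequent reciprocal classes, + + r and f s +, are the parental types, so the F1 was + + r / f s +.
The two rarest classes, + + + and f s r, are the double crossovers. Comparing them with the parentals, only the r allele has switched, so r is the middle locus and the order is f – r – s.
f–r: (131 + 9)/1000 = 0.1400; r–s: (56 + 9)/1000 = 0.0650.
Expected DCO frequency = 0.1400 × 0.0650 ≈ 0.00910; observed = 9/1000 ≈ 0.00900.
Coefficient of coincidence = 0.00900/0.00910 ≈ 0.989; interference = 1 − 0.989 = 0.011.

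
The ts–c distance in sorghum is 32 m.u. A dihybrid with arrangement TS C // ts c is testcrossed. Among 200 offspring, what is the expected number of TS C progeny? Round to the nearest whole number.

A map distance of 32 m.u. corresponds to a recombination frequency of 0.320.
The F1 is TS C / ts c, so TS C is a parental gamete class with expected frequency (1 − r)/2 = 0.680/2 = 0.3400.
Expected number = 0.3400 × 200 = 68.00 ≈ 68.

68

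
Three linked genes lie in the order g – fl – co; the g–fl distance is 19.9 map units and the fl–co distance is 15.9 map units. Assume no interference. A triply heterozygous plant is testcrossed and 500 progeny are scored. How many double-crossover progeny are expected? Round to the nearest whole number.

Map distances give recombination frequencies of 0.199 and 0.159 for the two intervals.
With no interference, expected double-crossover frequency = 0.199 × 0.159 = 0.03164.
Expected number = 0.03164 × 500 = 15.82 ≈ 16.

16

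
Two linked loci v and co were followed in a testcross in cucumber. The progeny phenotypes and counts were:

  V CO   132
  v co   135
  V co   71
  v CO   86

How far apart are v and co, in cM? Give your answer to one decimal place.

The two most frequent classes, V CO (132) and v co (135), are the parental types, so the F1 was V CO / v co.
The recombinant classes are V co and v CO: 71 + 86 = 157.
Recombination frequency = 157/424 = 0.3703 ≈ 37.0%, i.e. 37.0 cM.

37.0 cM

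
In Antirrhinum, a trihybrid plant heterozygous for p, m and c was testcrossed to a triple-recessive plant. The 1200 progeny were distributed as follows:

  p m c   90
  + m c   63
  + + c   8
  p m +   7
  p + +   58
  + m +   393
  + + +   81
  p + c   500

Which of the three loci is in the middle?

The two most frequent reciprocal classes, p + c and + m +, are the parental types, so the F1 was p + c / + m +.
The two rarest classes, + + c and p m +, are the double crossovers. Comparing them with the parentals, only the p allele has switched, so p is the middle locus and the order is m – p – c.

p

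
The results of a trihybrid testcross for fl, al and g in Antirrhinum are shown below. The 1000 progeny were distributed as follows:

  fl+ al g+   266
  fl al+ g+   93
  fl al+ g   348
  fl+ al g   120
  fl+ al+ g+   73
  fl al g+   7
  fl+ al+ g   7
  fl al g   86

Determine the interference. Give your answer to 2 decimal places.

0.64

The two most frequent reciprocal classes, fl al+ g and fl+ al g+, are the parental types, so the F1 was fl al+ g / fl+ al g+.
The two rarest classes, fl+ al+ g and fl al g+, are the double crossovers. Comparing them with the parentals, only the fl allele has switched, so fl is the middle locus and the order is g – fl – al.
g–fl: (213 + 14)/1000 = 0.2270; fl–al: (159 + 14)/1000 = 0.1730.
Expected DCO frequency = 0.2270 × 0.1730 ≈ 0.03927; observed = 14/1000 ≈ 0.01400.
Coefficient of coincidence = 0.01400/0.03927 ≈ 0.36; interference = 1 − 0.36 = 0.64.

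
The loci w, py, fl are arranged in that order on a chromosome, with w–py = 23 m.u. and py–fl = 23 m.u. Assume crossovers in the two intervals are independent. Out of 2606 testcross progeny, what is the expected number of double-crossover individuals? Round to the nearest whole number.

Map distances give recombination frequencies of 0.230 and 0.230 for the two intervals.
With no interference, expected double-crossover frequency = 0.230 × 0.230 = 0.05290.
Expected number = 0.05290 × 2606 = 137.86 ≈ 138.

138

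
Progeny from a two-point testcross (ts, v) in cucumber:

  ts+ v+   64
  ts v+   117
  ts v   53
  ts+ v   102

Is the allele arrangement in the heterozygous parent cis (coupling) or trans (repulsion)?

The two most frequent classes are ts+ v (102) and ts v+ (117); these are the parental (non-recombinant) types.
So the F1 carried ts+ v on one chromosome and ts v+ on the other — the recessive alleles are on opposite chromosomes (trans / repulsion).

trans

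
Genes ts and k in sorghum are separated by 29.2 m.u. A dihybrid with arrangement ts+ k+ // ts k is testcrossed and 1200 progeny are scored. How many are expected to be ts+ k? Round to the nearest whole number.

175

A map distance of 29.2 m.u. corresponds to a recombination frequency of 0.292.
The F1 is ts+ k+ / ts k, so ts+ k is a recombinant gamete class with expected frequency r/2 = 0.292/2 = 0.1460.
Expected number = 0.1460 × 1200 = 175.20 ≈ 175.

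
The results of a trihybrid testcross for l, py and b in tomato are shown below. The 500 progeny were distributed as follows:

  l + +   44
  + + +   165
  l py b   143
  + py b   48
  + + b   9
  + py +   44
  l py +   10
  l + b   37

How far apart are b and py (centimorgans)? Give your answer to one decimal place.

The two most frequent reciprocal classes, l py b and + + +, are the parental types, so the F1 was l py b / + + +.
The two rarest classes, l py + and + + b, are the double crossovers. Comparing them with the parentals, only the b allele has switched, so b is the middle locus and the order is l – b – py.
Crossovers in the b–py interval produce the single-crossover classes l + b and + py + (37 + 44 = 81) plus the double crossovers (19).
RF(b–py) = (81 + 19) / 500 = 100/500 = 0.2000 → 20.0 centimorgans.

20.0 centimorgans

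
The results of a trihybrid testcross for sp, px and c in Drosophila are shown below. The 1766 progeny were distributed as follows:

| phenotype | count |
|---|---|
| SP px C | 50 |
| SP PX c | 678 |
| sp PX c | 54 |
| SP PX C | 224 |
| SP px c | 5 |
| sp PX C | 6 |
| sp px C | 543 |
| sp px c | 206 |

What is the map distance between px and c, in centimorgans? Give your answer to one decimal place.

The two most frequent reciprocal classes, SP PX c and sp px C, are the parental types, so the F1 was SP PX c / sp px C.
The two rarest classes, SP px c and sp PX C, are the double crossovers. Comparing them with the parentals, only the px allele has switched, so px is the middle locus and the order is sp – px – c.
Crossovers in the px–c interval produce the single-crossover classes SP PX C and sp px c (224 + 206 = 430) plus the double crossovers (11).
RF(px–c) = (430 + 11) / 1766 = 441/1766 = 0.2497 → 25.0 centimorgans.

25.0 centimorgans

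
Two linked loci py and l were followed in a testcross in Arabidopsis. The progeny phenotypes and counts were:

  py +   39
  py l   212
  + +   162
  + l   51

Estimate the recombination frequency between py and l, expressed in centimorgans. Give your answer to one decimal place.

19.4 centimorgans

The two most frequent classes, + + (162) and py l (212), are the parental types, so the F1 was + + / py l.
The recombinant classes are + l and py +: 51 + 39 = 90.
Recombination frequency = 90/464 = 0.1940 ≈ 19.4%, i.e. 19.4 centimorgans.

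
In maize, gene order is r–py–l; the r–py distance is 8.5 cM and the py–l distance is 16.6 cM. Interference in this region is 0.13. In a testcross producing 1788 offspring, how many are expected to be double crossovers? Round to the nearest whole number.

22

Map distances give recombination frequencies of 0.085 and 0.166 for the two intervals.
With interference 0.13 (so coincidence = 0.87), expected double-crossover frequency = 0.085 × 0.166 × 0.87 = 0.01228.
Expected number = 0.01228 × 1788 = 21.95 ≈ 22.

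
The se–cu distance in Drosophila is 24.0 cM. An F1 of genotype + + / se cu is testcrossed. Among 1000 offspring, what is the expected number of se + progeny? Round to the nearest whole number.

A map distance of 24.0 cM corresponds to a recombination frequency of 0.240.
The F1 is + + / se cu, so se + is a recombinant gamete class with expected frequency r/2 = 0.240/2 = 0.1200.
Expected number = 0.1200 × 1000 = 120.00 ≈ 120.

120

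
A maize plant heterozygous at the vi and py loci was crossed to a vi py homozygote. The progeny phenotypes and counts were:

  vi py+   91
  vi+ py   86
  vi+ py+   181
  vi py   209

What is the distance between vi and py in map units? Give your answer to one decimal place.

The two most frequent classes, vi+ py+ (181) and vi py (209), are the parental types, so the F1 was vi+ py+ / vi py.
The recombinant classes are vi+ py and vi py+: 86 + 91 = 177.
Recombination frequency = 177/567 = 0.3122 ≈ 31.2%, i.e. 31.2 map units.

31.2 map units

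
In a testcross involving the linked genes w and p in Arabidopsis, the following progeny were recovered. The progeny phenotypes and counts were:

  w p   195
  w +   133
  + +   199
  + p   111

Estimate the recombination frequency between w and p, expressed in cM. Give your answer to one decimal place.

38.2 cM

The two most frequent classes, + + (199) and w p (195), are the parental types, so the F1 was + + / w p.
The recombinant classes are + p and w +: 111 + 133 = 244.
Recombination frequency = 244/638 = 0.3824 ≈ 38.2%, i.e. 38.2 cM.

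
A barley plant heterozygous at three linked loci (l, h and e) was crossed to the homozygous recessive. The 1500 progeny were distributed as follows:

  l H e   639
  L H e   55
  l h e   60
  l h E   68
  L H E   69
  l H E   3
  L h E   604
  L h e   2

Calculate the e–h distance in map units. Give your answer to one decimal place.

8.9 map units

The two most frequent reciprocal classes, l H e and L h E, are the parental types, so the F1 was l H e / L h E.
The two rarest classes, l H E and L h e, are the double crossovers. Comparing them with the parentals, only the e allele has switched, so e is the middle locus and the order is h – e – l.
Crossovers in the h–e interval produce the single-crossover classes l h e and L H E (60 + 69 = 129) plus the double crossovers (5).
RF(h–e) = (129 + 5) / 1500 = 134/1500 = 0.0893 → 8.9 map units.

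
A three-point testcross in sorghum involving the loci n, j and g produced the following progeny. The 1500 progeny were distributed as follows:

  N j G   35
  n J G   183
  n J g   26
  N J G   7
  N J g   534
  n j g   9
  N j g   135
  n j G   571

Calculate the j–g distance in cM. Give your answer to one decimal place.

The two most frequent reciprocal classes, n j G and N J g, are the parental types, so the F1 was n j G / N J g.
The two rarest classes, n j g and N J G, are the double crossovers. Comparing them with the parentals, only the g allele has switched, so g is the middle locus and the order is j – g – n.
Crossovers in the j–g interval produce the single-crossover classes n J G and N j g (183 + 135 = 318) plus the double crossovers (16).
RF(j–g) = (318 + 16) / 1500 = 334/1500 = 0.2227 → 22.3 cM.

22.3 cM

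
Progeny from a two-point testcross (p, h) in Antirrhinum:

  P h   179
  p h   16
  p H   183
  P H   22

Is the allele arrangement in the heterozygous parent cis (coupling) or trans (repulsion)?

The two most frequent classes are P h (179) and p H (183); these are the parental (non-recombinant) types.
So the F1 carried P h on one chromosome and p H on the other — the recessive alleles are on opposite chromosomes (trans / repulsion).

trans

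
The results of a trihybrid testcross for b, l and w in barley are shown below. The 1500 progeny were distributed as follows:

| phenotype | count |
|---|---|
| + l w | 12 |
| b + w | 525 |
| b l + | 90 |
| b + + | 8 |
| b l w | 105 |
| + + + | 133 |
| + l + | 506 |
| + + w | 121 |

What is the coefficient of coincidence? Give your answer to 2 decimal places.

The two most frequent reciprocal classes, b + w and + l +, are the parental types, so the F1 was b + w / + l +.
The two rarest classes, b + + and + l w, are the double crossovers. Comparing them with the parentals, only the w allele has switched, so w is the middle locus and the order is l – w – b.
l–w: (238 + 20)/1500 = 0.1720; w–b: (211 + 20)/1500 = 0.1540.
Expected DCO frequency = 0.1720 × 0.1540 ≈ 0.02649; observed = 20/1500 ≈ 0.01333.
Coefficient of coincidence = 0.01333/0.02649 ≈ 0.50.

0.50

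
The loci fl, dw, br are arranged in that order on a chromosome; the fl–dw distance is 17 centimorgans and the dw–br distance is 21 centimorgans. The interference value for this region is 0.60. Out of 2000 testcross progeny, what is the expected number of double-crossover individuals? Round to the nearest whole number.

Map distances give recombination frequencies of 0.170 and 0.210 for the two intervals.
With interference 0.60 (so coincidence = 0.40), expected double-crossover frequency = 0.170 × 0.210 × 0.40 = 0.01428.
Expected number = 0.01428 × 2000 = 28.56 ≈ 29.

29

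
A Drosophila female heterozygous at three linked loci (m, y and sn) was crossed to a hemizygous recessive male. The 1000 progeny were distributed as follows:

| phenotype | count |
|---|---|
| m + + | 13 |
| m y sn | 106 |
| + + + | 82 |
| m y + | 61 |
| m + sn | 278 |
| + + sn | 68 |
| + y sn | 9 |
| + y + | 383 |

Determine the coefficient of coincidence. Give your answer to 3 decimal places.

The two most frequent reciprocal classes, + y + and m + sn, are the parental types, so the F1 was + y + / m + sn.
The two rarest classes, + y sn and m + +, are the double crossovers. Comparing them with the parentals, only the sn allele has switched, so sn is the middle locus and the order is y – sn – m.
y–sn: (188 + 22)/1000 = 0.2100; sn–m: (129 + 22)/1000 = 0.1510.
Expected DCO frequency = 0.2100 × 0.1510 ≈ 0.03171; observed = 22/1000 ≈ 0.02200.
Coefficient of coincidence = 0.02200/0.03171 ≈ 0.694.

0.694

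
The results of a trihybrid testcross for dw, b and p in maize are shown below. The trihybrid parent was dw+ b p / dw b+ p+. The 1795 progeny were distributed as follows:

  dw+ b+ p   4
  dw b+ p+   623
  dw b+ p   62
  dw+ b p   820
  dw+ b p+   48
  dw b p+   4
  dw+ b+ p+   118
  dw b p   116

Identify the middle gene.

The two rarest classes, dw+ b+ p and dw b p+, are the double crossovers. Comparing them with the parentals, only the b allele has switched, so b is the middle locus and the order is dw – b – p.

b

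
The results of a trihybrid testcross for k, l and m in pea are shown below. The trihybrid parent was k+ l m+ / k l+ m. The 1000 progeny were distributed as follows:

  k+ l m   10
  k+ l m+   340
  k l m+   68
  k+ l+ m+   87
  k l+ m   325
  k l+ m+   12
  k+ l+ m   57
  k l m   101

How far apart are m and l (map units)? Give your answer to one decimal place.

The two rarest classes, k+ l m and k l+ m+, are the double crossovers. Comparing them with the parentals, only the m allele has switched, so m is the middle locus and the order is k – m – l.
Crossovers in the m–l interval produce the single-crossover classes k+ l+ m+ and k l m (87 + 101 = 188) plus the double crossovers (22).
RF(m–l) = (188 + 22) / 1000 = 210/1000 = 0.2100 → 21.0 map units.

21.0 map units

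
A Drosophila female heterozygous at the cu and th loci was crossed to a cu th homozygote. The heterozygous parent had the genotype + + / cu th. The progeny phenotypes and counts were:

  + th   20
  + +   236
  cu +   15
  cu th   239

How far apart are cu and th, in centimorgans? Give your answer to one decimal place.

The recombinant classes are + th and cu +: 20 + 15 = 35.
Recombination frequency = 35/510 = 0.0686 ≈ 6.9%, i.e. 6.9 centimorgans.

6.9 centimorgans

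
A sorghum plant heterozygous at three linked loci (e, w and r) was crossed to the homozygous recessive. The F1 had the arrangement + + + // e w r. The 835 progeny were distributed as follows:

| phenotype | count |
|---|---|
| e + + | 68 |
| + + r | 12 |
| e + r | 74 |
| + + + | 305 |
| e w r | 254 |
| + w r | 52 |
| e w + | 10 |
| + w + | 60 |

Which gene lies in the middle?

r

The two rarest classes, + + r and e w +, are the double crossovers. Comparing them with the parentals, only the r allele has switched, so r is the middle locus and the order is w – r – e.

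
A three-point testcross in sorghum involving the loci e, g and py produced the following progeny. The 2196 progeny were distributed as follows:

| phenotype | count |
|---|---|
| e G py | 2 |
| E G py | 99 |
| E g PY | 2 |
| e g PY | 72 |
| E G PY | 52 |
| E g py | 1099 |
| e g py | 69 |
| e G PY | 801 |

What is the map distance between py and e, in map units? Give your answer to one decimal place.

5.7 map units

The two most frequent reciprocal classes, e G PY and E g py, are the parental types, so the F1 was e G PY / E g py.
The two rarest classes, e G py and E g PY, are the double crossovers. Comparing them with the parentals, only the py allele has switched, so py is the middle locus and the order is g – py – e.
Crossovers in the py–e interval produce the single-crossover classes E G PY and e g py (52 + 69 = 121) plus the double crossovers (4).
RF(py–e) = (121 + 4) / 2196 = 125/2196 = 0.0569 → 5.7 map units.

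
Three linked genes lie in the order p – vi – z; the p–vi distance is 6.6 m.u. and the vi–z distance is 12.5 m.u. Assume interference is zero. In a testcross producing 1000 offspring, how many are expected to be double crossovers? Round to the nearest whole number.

8

Map distances give recombination frequencies of 0.066 and 0.125 for the two intervals.
With no interference, expected double-crossover frequency = 0.066 × 0.125 = 0.00825.
Expected number = 0.00825 × 1000 = 8.25 ≈ 8.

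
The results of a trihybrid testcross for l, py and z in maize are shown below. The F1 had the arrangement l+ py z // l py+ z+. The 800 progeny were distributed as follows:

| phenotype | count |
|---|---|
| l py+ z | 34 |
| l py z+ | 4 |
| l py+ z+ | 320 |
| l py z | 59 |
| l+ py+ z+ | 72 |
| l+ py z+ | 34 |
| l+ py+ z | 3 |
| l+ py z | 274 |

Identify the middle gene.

The two rarest classes, l+ py+ z and l py z+, are the double crossovers. Comparing them with the parentals, only the py allele has switched, so py is the middle locus and the order is l – py – z.

py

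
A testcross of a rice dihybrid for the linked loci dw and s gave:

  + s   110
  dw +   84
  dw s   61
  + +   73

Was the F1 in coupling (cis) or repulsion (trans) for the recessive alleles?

The two most frequent classes are + s (110) and dw + (84); these are the parental (non-recombinant) types.
So the F1 carried + s on one chromosome and dw + on the other — the recessive alleles are on opposite chromosomes (trans / repulsion).

trans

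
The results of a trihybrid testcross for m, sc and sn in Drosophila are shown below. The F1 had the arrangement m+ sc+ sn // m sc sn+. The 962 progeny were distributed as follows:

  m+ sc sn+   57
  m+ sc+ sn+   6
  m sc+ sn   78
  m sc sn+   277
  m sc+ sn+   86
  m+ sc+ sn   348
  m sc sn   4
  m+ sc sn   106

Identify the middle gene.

The two rarest classes, m+ sc+ sn+ and m sc sn, are the double crossovers. Comparing them with the parentals, only the sn allele has switched, so sn is the middle locus and the order is m – sn – sc.

sn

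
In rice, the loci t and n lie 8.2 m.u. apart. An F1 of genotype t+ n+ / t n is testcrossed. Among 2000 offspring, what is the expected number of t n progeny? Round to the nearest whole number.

A map distance of 8.2 m.u. corresponds to a recombination frequency of 0.082.
The F1 is t+ n+ / t n, so t n is a parental gamete class with expected frequency (1 − r)/2 = 0.918/2 = 0.4590.
Expected number = 0.4590 × 2000 = 918.00 ≈ 918.

918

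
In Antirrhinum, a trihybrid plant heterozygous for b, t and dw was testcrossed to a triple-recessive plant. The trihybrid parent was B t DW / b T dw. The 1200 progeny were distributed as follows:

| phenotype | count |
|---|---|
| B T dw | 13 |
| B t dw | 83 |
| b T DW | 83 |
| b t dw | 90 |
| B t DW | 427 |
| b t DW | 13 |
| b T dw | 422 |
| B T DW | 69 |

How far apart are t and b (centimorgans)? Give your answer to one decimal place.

15.4 centimorgans

The two rarest classes, b t DW and B T dw, are the double crossovers. Comparing them with the parentals, only the b allele has switched, so b is the middle locus and the order is t – b – dw.
Crossovers in the t–b interval produce the single-crossover classes B T DW and b t dw (69 + 90 = 159) plus the double crossovers (26).
RF(t–b) = (159 + 26) / 1200 = 185/1200 = 0.1542 → 15.4 centimorgans.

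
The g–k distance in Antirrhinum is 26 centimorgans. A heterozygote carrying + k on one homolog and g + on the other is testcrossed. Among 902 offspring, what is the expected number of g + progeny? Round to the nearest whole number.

334

A map distance of 26 centimorgans corresponds to a recombination frequency of 0.260.
The F1 is + k / g +, so g + is a parental gamete class with expected frequency (1 − r)/2 = 0.740/2 = 0.3700.
Expected number = 0.3700 × 902 = 333.74 ≈ 334.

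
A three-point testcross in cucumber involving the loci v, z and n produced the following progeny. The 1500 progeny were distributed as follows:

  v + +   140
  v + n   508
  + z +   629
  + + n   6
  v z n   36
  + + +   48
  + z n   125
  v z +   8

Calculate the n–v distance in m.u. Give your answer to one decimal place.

The two most frequent reciprocal classes, v + n and + z +, are the parental types, so the F1 was v + n / + z +.
The two rarest classes, + + n and v z +, are the double crossovers. Comparing them with the parentals, only the v allele has switched, so v is the middle locus and the order is n – v – z.
Crossovers in the n–v interval produce the single-crossover classes v + + and + z n (140 + 125 = 265) plus the double crossovers (14).
RF(n–v) = (265 + 14) / 1500 = 279/1500 = 0.1860 → 18.6 m.u.

18.6 m.u.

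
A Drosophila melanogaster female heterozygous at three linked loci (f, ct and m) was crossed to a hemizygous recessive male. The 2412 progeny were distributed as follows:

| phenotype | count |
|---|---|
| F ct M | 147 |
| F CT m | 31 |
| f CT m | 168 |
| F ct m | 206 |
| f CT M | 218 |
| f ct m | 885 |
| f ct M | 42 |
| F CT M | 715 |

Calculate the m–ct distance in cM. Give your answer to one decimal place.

16.1 cM

The two most frequent reciprocal classes, F CT M and f ct m, are the parental types, so the F1 was F CT M / f ct m.
The two rarest classes, F CT m and f ct M, are the double crossovers. Comparing them with the parentals, only the m allele has switched, so m is the middle locus and the order is ct – m – f.
Crossovers in the ct–m interval produce the single-crossover classes F ct M and f CT m (147 + 168 = 315) plus the double crossovers (73).
RF(ct–m) = (315 + 73) / 2412 = 388/2412 = 0.1609 → 16.1 cM.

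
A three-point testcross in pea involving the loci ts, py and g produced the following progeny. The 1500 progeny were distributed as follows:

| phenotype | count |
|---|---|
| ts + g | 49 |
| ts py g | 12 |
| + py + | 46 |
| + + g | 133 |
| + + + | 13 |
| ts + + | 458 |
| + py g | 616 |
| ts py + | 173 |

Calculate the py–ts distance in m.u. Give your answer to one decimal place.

22.1 m.u.

The two most frequent reciprocal classes, + py g and ts + +, are the parental types, so the F1 was + py g / ts + +.
The two rarest classes, ts py g and + + +, are the double crossovers. Comparing them with the parentals, only the ts allele has switched, so ts is the middle locus and the order is py – ts – g.
Crossovers in the py–ts interval produce the single-crossover classes + + g and ts py + (133 + 173 = 306) plus the double crossovers (25).
RF(py–ts) = (306 + 25) / 1500 = 331/1500 = 0.2207 → 22.1 m.u.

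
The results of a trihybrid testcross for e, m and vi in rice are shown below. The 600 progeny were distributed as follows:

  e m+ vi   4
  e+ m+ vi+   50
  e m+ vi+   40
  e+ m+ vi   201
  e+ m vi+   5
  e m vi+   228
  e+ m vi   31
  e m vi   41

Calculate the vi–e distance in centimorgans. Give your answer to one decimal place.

16.7 centimorgans

The two most frequent reciprocal classes, e+ m+ vi and e m vi+, are the parental types, so the F1 was e+ m+ vi / e m vi+.
The two rarest classes, e m+ vi and e+ m vi+, are the double crossovers. Comparing them with the parentals, only the e allele has switched, so e is the middle locus and the order is m – e – vi.
Crossovers in the e–vi interval produce the single-crossover classes e+ m+ vi+ and e m vi (50 + 41 = 91) plus the double crossovers (9).
RF(e–vi) = (91 + 9) / 600 = 100/600 = 0.1667 → 16.7 centimorgans.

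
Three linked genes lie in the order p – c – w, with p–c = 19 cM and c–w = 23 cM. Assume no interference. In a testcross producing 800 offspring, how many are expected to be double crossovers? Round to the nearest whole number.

35

Map distances give recombination frequencies of 0.190 and 0.230 for the two intervals.
With no interference, expected double-crossover frequency = 0.190 × 0.230 = 0.04370.
Expected number = 0.04370 × 800 = 34.96 ≈ 35.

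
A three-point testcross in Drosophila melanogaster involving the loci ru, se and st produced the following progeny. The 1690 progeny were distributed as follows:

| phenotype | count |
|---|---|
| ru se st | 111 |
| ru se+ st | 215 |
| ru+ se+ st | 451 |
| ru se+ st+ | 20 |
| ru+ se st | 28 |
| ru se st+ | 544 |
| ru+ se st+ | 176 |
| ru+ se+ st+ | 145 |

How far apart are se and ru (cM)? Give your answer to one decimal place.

The two most frequent reciprocal classes, ru+ se+ st and ru se st+, are the parental types, so the F1 was ru+ se+ st / ru se st+.
The two rarest classes, ru+ se st and ru se+ st+, are the double crossovers. Comparing them with the parentals, only the se allele has switched, so se is the middle locus and the order is ru – se – st.
Crossovers in the ru–se interval produce the single-crossover classes ru se+ st and ru+ se st+ (215 + 176 = 391) plus the double crossovers (48).
RF(ru–se) = (391 + 48) / 1690 = 439/1690 = 0.2598 → 26.0 cM.

26.0 cM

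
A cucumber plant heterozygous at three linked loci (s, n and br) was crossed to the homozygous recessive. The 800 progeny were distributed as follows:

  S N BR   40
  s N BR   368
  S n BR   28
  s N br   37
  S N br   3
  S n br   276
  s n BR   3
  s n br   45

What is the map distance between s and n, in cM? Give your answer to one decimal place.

11.4 cM

The two most frequent reciprocal classes, S n br and s N BR, are the parental types, so the F1 was S n br / s N BR.
The two rarest classes, S N br and s n BR, are the double crossovers. Comparing them with the parentals, only the n allele has switched, so n is the middle locus and the order is br – n – s.
Crossovers in the n–s interval produce the single-crossover classes s n br and S N BR (45 + 40 = 85) plus the double crossovers (6).
RF(n–s) = (85 + 6) / 800 = 91/800 = 0.1138 → 11.4 cM.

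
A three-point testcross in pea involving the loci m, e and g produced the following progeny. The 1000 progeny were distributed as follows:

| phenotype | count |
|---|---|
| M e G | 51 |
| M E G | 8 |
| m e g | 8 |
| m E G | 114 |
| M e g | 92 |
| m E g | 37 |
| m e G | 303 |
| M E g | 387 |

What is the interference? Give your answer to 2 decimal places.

The two most frequent reciprocal classes, M E g and m e G, are the parental types, so the F1 was M E g / m e G.
The two rarest classes, M E G and m e g, are the double crossovers. Comparing them with the parentals, only the g allele has switched, so g is the middle locus and the order is e – g – m.
e–g: (206 + 16)/1000 = 0.2220; g–m: (88 + 16)/1000 = 0.1040.
Expected DCO frequency = 0.2220 × 0.1040 ≈ 0.02309; observed = 16/1000 ≈ 0.01600.
Coefficient of coincidence = 0.01600/0.02309 ≈ 0.69; interference = 1 − 0.69 = 0.31.

0.31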